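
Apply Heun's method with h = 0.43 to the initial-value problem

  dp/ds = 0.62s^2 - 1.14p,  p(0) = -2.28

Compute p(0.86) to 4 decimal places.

-0.7781

Heun: k1 = f(s_n, p_n); k2 = f(s_n + h, p_n + h·k1); p_{n+1} = p_n + (h/2)·(k1 + k2).
s=0.000000, p=-2.280000:
  k1 = f(0.000000, -2.280000) = 2.599200
  k2 = f(0.430000, -1.162344) = 1.439710
  p ← -2.280000 + (0.43/2)·(2.599200 + 1.439710) = -1.411634
s=0.430000, p=-1.411634:
  k1 = f(0.430000, -1.411634) = 1.723901
  k2 = f(0.860000, -0.670357) = 1.222759
  p ← -1.411634 + (0.43/2)·(1.723901 + 1.222759) = -0.778102
p(0.86) ≈ -0.7781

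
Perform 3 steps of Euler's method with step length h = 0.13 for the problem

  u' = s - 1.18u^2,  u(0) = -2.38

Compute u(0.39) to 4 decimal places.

Euler: u_{n+1} = u_n + h·f(s_n, u_n).
s=0.000000, u=-2.380000: f=-6.683992 → u ← -2.380000 + 0.13·(-6.683992) = -3.248919
s=0.130000, u=-3.248919: f=-12.325460 → u ← -3.248919 + 0.13·(-12.325460) = -4.851229
s=0.260000, u=-4.851229: f=-27.510616 → u ← -4.851229 + 0.13·(-27.510616) = -8.427609
u(0.39) ≈ -8.4276

-8.4276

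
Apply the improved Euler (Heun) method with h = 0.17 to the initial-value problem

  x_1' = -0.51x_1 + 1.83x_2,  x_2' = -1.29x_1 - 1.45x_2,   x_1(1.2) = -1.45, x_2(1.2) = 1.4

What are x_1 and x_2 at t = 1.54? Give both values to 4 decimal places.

Heun on (x_1,x_2): k1 = f(t_n, state_n); k2 = f(t_n + h, state_n + h·k1); state_{n+1} = state_n + (h/2)·(k1 + k2).
1.200000: (-1.450000, 1.400000)
  k1 = (3.301500, -0.159500)
  predictor → (-0.888745, 1.372885)
  k2 = (2.965639, -0.844202)
  → (-0.917293, 1.314685)
1.370000: (-0.917293, 1.314685)
  k1 = (2.873694, -0.722986)
  predictor → (-0.428765, 1.191778)
  k2 = (2.399624, -1.174971)
  → (-0.469061, 1.153359)
(x_1(1.54), x_2(1.54)) ≈ (-0.4691, 1.1534)

-0.4691, 1.1534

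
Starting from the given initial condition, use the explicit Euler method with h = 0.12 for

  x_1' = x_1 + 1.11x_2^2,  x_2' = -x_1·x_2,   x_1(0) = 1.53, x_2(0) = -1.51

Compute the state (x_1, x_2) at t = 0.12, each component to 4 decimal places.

Euler on (x_1,x_2): x_1_{n+1} = x_1_n + h·x_1', x_2_{n+1} = x_2_n + h·x_2'.
0.000000: (1.530000, -1.510000); f=(4.060911, 2.310300) → (2.017309, -1.232764)
(x_1(0.12), x_2(0.12)) ≈ (2.0173, -1.2328)

2.0173, -1.2328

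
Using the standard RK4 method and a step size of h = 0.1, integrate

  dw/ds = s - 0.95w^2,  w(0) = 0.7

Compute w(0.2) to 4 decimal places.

0.6363

RK4: k1 = f(s_n, w_n); k2 = f(s_n + h/2, w_n + (h/2)·k1); k3 = f(s_n + h/2, w_n + (h/2)·k2); k4 = f(s_n + h, w_n + h·k3); w_{n+1} = w_n + (h/6)·(k1 + 2k2 + 2k3 + k4).
s=0.000000, w=0.700000:
  k1 = f(0.000000, 0.700000) = -0.465500
  k2 = f(0.050000, 0.676725) = -0.385059
  k3 = f(0.050000, 0.680747) = -0.390246
  k4 = f(0.100000, 0.660975) = -0.315044
  w ← 0.700000 + (0.1/6)·(k1 + 2k2 + 2k3 + k4) = 0.661147
s=0.100000, w=0.661147:
  k1 = f(0.100000, 0.661147) = -0.315260
  k2 = f(0.150000, 0.645384) = -0.245695
  k3 = f(0.150000, 0.648863) = -0.249972
  k4 = f(0.200000, 0.636150) = -0.184453
  w ← 0.661147 + (0.1/6)·(k1 + 2k2 + 2k3 + k4) = 0.636297
w(0.2) ≈ 0.6363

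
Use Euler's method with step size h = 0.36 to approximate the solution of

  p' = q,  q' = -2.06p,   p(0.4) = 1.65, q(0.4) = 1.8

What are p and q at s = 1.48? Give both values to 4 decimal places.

2.0995, -2.9859

Euler on (p,q): p_{n+1} = p_n + h·p', q_{n+1} = q_n + h·q'.
0.400000: (1.650000, 1.800000); f=(1.800000, -3.399000) → (2.298000, 0.576360)
0.760000: (2.298000, 0.576360); f=(0.576360, -4.733880) → (2.505490, -1.127837)
1.120000: (2.505490, -1.127837); f=(-1.127837, -5.161309) → (2.099468, -2.985908)
(p(1.48), q(1.48)) ≈ (2.0995, -2.9859)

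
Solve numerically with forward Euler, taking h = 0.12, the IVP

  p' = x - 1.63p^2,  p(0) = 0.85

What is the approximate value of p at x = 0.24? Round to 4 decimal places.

0.6248

Euler: p_{n+1} = p_n + h·f(x_n, p_n).
x=0.000000, p=0.850000: f=-1.177675 → p ← 0.850000 + 0.12·(-1.177675) = 0.708679
x=0.120000, p=0.708679: f=-0.698628 → p ← 0.708679 + 0.12·(-0.698628) = 0.624844
p(0.24) ≈ 0.6248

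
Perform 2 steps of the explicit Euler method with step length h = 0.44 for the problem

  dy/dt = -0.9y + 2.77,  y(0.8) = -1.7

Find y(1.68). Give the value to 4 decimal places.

1.3348

Euler: y_{n+1} = y_n + h·f(t_n, y_n).
t=0.800000, y=-1.700000: f=4.300000 → y ← -1.700000 + 0.44·4.300000 = 0.192000
t=1.240000, y=0.192000: f=2.597200 → y ← 0.192000 + 0.44·2.597200 = 1.334768
y(1.68) ≈ 1.3348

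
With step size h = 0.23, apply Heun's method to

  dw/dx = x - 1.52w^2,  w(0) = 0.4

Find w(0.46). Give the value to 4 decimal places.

0.4068

Heun: k1 = f(x_n, w_n); k2 = f(x_n + h, w_n + h·k1); w_{n+1} = w_n + (h/2)·(k1 + k2).
x=0.000000, w=0.400000:
  k1 = f(0.000000, 0.400000) = -0.243200
  k2 = f(0.230000, 0.344064) = 0.050062
  w ← 0.400000 + (0.23/2)·(-0.243200 + 0.050062) = 0.377789
x=0.230000, w=0.377789:
  k1 = f(0.230000, 0.377789) = 0.013059
  k2 = f(0.460000, 0.380793) = 0.239595
  w ← 0.377789 + (0.23/2)·(0.013059 + 0.239595) = 0.406844
w(0.46) ≈ 0.4068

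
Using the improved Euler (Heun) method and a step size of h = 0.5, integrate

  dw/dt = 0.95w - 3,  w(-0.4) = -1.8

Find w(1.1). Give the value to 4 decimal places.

Heun: k1 = f(t_n, w_n); k2 = f(t_n + h, w_n + h·k1); w_{n+1} = w_n + (h/2)·(k1 + k2).
t=-0.400000, w=-1.800000:
  k1 = f(-0.400000, -1.800000) = -4.710000
  k2 = f(0.100000, -4.155000) = -6.947250
  w ← -1.800000 + (0.5/2)·(-4.710000 + (-6.947250)) = -4.714313
t=0.100000, w=-4.714313:
  k1 = f(0.100000, -4.714313) = -7.478597
  k2 = f(0.600000, -8.453611) = -11.030930
  w ← -4.714313 + (0.5/2)·(-7.478597 + (-11.030930)) = -9.341694
t=0.600000, w=-9.341694:
  k1 = f(0.600000, -9.341694) = -11.874610
  k2 = f(1.100000, -15.278999) = -17.515049
  w ← -9.341694 + (0.5/2)·(-11.874610 + (-17.515049)) = -16.689109
w(1.1) ≈ -16.6891

-16.6891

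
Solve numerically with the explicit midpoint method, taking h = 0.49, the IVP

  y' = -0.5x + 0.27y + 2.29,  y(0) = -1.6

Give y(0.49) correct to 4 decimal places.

Midpoint: k1 = f(x_n, y_n); k2 = f(x_n + h/2, y_n + (h/2)·k1); y_{n+1} = y_n + h·k2.
x=0.000000, y=-1.600000:
  k1 = f(0.000000, -1.600000) = 1.858000
  k2 = f(0.245000, -1.144790) = 1.858407
  y ← -1.600000 + 0.49·1.858407 = -0.689381
y(0.49) ≈ -0.6894

-0.6894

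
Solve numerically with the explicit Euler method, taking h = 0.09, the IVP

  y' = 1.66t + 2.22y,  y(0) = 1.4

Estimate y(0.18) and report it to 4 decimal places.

Euler: y_{n+1} = y_n + h·f(t_n, y_n).
t=0.000000, y=1.400000: f=3.108000 → y ← 1.400000 + 0.09·3.108000 = 1.679720
t=0.090000, y=1.679720: f=3.878378 → y ← 1.679720 + 0.09·3.878378 = 2.028774
y(0.18) ≈ 2.0288

2.0288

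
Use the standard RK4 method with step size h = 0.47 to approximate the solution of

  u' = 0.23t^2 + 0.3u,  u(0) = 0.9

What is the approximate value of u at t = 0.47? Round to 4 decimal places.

RK4: k1 = f(t_n, u_n); k2 = f(t_n + h/2, u_n + (h/2)·k1); k3 = f(t_n + h/2, u_n + (h/2)·k2); k4 = f(t_n + h, u_n + h·k3); u_{n+1} = u_n + (h/6)·(k1 + 2k2 + 2k3 + k4).
t=0.000000, u=0.900000:
  k1 = f(0.000000, 0.900000) = 0.270000
  k2 = f(0.235000, 0.963450) = 0.301737
  k3 = f(0.235000, 0.970908) = 0.303974
  k4 = f(0.470000, 1.042868) = 0.363667
  u ← 0.900000 + (0.47/6)·(k1 + 2k2 + 2k3 + k4) = 1.044532
u(0.47) ≈ 1.0445

1.0445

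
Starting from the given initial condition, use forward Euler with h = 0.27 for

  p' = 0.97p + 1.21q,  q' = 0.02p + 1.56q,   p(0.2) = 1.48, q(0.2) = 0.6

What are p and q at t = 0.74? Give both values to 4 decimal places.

2.8853, 1.2344

Euler on (p,q): p_{n+1} = p_n + h·p', q_{n+1} = q_n + h·q'.
0.200000: (1.480000, 0.600000); f=(2.161600, 0.965600) → (2.063632, 0.860712)
0.470000: (2.063632, 0.860712); f=(3.043185, 1.383983) → (2.885292, 1.234388)
(p(0.74), q(0.74)) ≈ (2.8853, 1.2344)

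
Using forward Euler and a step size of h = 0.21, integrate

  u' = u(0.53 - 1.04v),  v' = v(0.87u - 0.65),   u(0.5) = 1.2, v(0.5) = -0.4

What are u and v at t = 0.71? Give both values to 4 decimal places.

Euler on (u,v): u_{n+1} = u_n + h·u', v_{n+1} = v_n + h·v'.
0.500000: (1.200000, -0.400000); f=(1.135200, -0.157600) → (1.438392, -0.433096)
(u(0.71), v(0.71)) ≈ (1.4384, -0.4331)

1.4384, -0.4331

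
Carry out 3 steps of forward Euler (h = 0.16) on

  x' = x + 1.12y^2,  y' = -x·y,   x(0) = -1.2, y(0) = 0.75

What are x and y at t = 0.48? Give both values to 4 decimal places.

Euler on (x,y): x_{n+1} = x_n + h·x', y_{n+1} = y_n + h·y'.
0.000000: (-1.200000, 0.750000); f=(-0.570000, 0.900000) → (-1.291200, 0.894000)
0.160000: (-1.291200, 0.894000); f=(-0.396056, 1.154333) → (-1.354569, 1.078693)
0.320000: (-1.354569, 1.078693); f=(-0.051360, 1.461164) → (-1.362787, 1.312480)
(x(0.48), y(0.48)) ≈ (-1.3628, 1.3125)

-1.3628, 1.3125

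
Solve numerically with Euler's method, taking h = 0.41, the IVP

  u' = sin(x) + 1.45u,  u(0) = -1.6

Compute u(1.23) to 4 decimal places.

-5.9259

Euler: u_{n+1} = u_n + h·f(x_n, u_n).
x=0.000000, u=-1.600000: f=-2.320000 → u ← -1.600000 + 0.41·(-2.320000) = -2.551200
x=0.410000, u=-2.551200: f=-3.300631 → u ← -2.551200 + 0.41·(-3.300631) = -3.904459
x=0.820000, u=-3.904459: f=-4.930319 → u ← -3.904459 + 0.41·(-4.930319) = -5.925889
u(1.23) ≈ -5.9259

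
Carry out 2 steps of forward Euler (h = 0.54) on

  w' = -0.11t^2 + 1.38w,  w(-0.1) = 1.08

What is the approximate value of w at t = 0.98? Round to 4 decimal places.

Euler: w_{n+1} = w_n + h·f(t_n, w_n).
t=-0.100000, w=1.080000: f=1.489300 → w ← 1.080000 + 0.54·1.489300 = 1.884222
t=0.440000, w=1.884222: f=2.578930 → w ← 1.884222 + 0.54·2.578930 = 3.276844
w(0.98) ≈ 3.2768

3.2768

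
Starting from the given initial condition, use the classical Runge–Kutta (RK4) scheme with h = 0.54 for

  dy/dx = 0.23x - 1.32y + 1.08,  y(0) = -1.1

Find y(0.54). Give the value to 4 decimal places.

RK4: k1 = f(x_n, y_n); k2 = f(x_n + h/2, y_n + (h/2)·k1); k3 = f(x_n + h/2, y_n + (h/2)·k2); k4 = f(x_n + h, y_n + h·k3); y_{n+1} = y_n + (h/6)·(k1 + 2k2 + 2k3 + k4).
x=0.000000, y=-1.100000:
  k1 = f(0.000000, -1.100000) = 2.532000
  k2 = f(0.270000, -0.416360) = 1.691695
  k3 = f(0.270000, -0.643242) = 1.991180
  k4 = f(0.540000, -0.024763) = 1.236887
  y ← -1.100000 + (0.54/6)·(k1 + 2k2 + 2k3 + k4) = -0.097883
y(0.54) ≈ -0.0979

-0.0979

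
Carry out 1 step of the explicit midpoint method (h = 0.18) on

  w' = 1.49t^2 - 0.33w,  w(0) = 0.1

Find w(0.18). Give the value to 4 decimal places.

0.0964

Midpoint: k1 = f(t_n, w_n); k2 = f(t_n + h/2, w_n + (h/2)·k1); w_{n+1} = w_n + h·k2.
t=0.000000, w=0.100000:
  k1 = f(0.000000, 0.100000) = -0.033000
  k2 = f(0.090000, 0.097030) = -0.019951
  w ← 0.100000 + 0.18·(-0.019951) = 0.096409
w(0.18) ≈ 0.0964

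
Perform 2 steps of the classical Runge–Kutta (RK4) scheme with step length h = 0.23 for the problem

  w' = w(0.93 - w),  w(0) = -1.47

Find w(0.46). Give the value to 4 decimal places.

RK4: k1 = f(s_n, w_n); k2 = f(s_n + h/2, w_n + (h/2)·k1); k3 = f(s_n + h/2, w_n + (h/2)·k2); k4 = f(s_n + h, w_n + h·k3); w_{n+1} = w_n + (h/6)·(k1 + 2k2 + 2k3 + k4).
s=0.000000, w=-1.470000:
  k1 = f(0.000000, -1.470000) = -3.528000
  k2 = f(0.115000, -1.875720) = -5.262745
  k3 = f(0.115000, -2.075216) = -6.236471
  k4 = f(0.230000, -2.904388) = -11.136552
  w ← -1.470000 + (0.23/6)·(k1 + 2k2 + 2k3 + k4) = -2.913748
s=0.230000, w=-2.913748:
  k1 = f(0.230000, -2.913748) = -11.199711
  k2 = f(0.345000, -4.201715) = -21.561999
  k3 = f(0.345000, -5.393378) = -34.104364
  k4 = f(0.460000, -10.757751) = -125.733923
  w ← -2.913748 + (0.23/6)·(k1 + 2k2 + 2k3 + k4) = -12.430625
w(0.46) ≈ -12.4306

-12.4306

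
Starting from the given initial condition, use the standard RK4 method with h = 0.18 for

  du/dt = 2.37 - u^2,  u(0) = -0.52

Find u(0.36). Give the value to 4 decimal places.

RK4: k1 = f(t_n, u_n); k2 = f(t_n + h/2, u_n + (h/2)·k1); k3 = f(t_n + h/2, u_n + (h/2)·k2); k4 = f(t_n + h, u_n + h·k3); u_{n+1} = u_n + (h/6)·(k1 + 2k2 + 2k3 + k4).
t=0.000000, u=-0.520000:
  k1 = f(0.000000, -0.520000) = 2.099600
  k2 = f(0.090000, -0.331036) = 2.260415
  k3 = f(0.090000, -0.316563) = 2.269788
  k4 = f(0.180000, -0.111438) = 2.357582
  u ← -0.520000 + (0.18/6)·(k1 + 2k2 + 2k3 + k4) = -0.114472
t=0.180000, u=-0.114472:
  k1 = f(0.180000, -0.114472) = 2.356896
  k2 = f(0.270000, 0.097648) = 2.360465
  k3 = f(0.270000, 0.097969) = 2.360402
  k4 = f(0.360000, 0.310400) = 2.273652
  u ← -0.114472 + (0.18/6)·(k1 + 2k2 + 2k3 + k4) = 0.307696
u(0.36) ≈ 0.3077

0.3077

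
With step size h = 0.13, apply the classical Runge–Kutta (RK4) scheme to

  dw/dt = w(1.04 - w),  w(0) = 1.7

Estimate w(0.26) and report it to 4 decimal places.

1.4778

RK4: k1 = f(t_n, w_n); k2 = f(t_n + h/2, w_n + (h/2)·k1); k3 = f(t_n + h/2, w_n + (h/2)·k2); k4 = f(t_n + h, w_n + h·k3); w_{n+1} = w_n + (h/6)·(k1 + 2k2 + 2k3 + k4).
t=0.000000, w=1.700000:
  k1 = f(0.000000, 1.700000) = -1.122000
  k2 = f(0.065000, 1.627070) = -0.955204
  k3 = f(0.065000, 1.637912) = -0.979327
  k4 = f(0.130000, 1.572688) = -0.837751
  w ← 1.700000 + (0.13/6)·(k1 + 2k2 + 2k3 + k4) = 1.573709
t=0.130000, w=1.573709:
  k1 = f(0.130000, 1.573709) = -0.839903
  k2 = f(0.195000, 1.519115) = -0.727832
  k3 = f(0.195000, 1.526400) = -0.742441
  k4 = f(0.260000, 1.477192) = -0.645816
  w ← 1.573709 + (0.13/6)·(k1 + 2k2 + 2k3 + k4) = 1.477807
w(0.26) ≈ 1.4778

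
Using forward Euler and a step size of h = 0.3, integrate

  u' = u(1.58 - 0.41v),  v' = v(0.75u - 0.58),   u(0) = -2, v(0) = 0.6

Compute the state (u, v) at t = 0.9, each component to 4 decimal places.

-5.9478, -0.0038

Euler on (u,v): u_{n+1} = u_n + h·u', v_{n+1} = v_n + h·v'.
0.000000: (-2.000000, 0.600000); f=(-2.668000, -1.248000) → (-2.800400, 0.225600)
0.300000: (-2.800400, 0.225600); f=(-4.165606, -0.604676) → (-4.050082, 0.044197)
0.600000: (-4.050082, 0.044197); f=(-6.325738, -0.159886) → (-5.947803, -0.003769)
(u(0.9), v(0.9)) ≈ (-5.9478, -0.0038)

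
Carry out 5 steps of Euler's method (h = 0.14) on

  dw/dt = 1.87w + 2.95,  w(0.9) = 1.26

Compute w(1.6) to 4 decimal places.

Euler: w_{n+1} = w_n + h·f(t_n, w_n).
t=0.900000, w=1.260000: f=5.306200 → w ← 1.260000 + 0.14·5.306200 = 2.002868
t=1.040000, w=2.002868: f=6.695363 → w ← 2.002868 + 0.14·6.695363 = 2.940219
t=1.180000, w=2.940219: f=8.448209 → w ← 2.940219 + 0.14·8.448209 = 4.122968
t=1.320000, w=4.122968: f=10.659950 → w ← 4.122968 + 0.14·10.659950 = 5.615361
t=1.460000, w=5.615361: f=13.450725 → w ← 5.615361 + 0.14·13.450725 = 7.498463
w(1.6) ≈ 7.4985

7.4985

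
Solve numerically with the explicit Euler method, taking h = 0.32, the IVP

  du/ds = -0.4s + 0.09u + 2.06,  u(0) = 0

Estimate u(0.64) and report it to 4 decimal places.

1.2964

Euler: u_{n+1} = u_n + h·f(s_n, u_n).
s=0.000000, u=0.000000: f=2.060000 → u ← 0.000000 + 0.32·2.060000 = 0.659200
s=0.320000, u=0.659200: f=1.991328 → u ← 0.659200 + 0.32·1.991328 = 1.296425
u(0.64) ≈ 1.2964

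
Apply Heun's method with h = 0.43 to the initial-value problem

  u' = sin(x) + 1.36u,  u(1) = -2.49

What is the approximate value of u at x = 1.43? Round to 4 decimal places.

Heun: k1 = f(x_n, u_n); k2 = f(x_n + h, u_n + h·k1); u_{n+1} = u_n + (h/2)·(k1 + k2).
x=1.000000, u=-2.490000:
  k1 = f(1.000000, -2.490000) = -2.544929
  k2 = f(1.430000, -3.584319) = -3.884570
  u ← -2.490000 + (0.43/2)·(-2.544929 + (-3.884570)) = -3.872342
u(1.43) ≈ -3.8723

-3.8723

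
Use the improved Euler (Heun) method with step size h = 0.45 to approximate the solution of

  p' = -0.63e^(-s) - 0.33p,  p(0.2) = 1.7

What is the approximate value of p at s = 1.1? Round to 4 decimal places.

Heun: k1 = f(s_n, p_n); k2 = f(s_n + h, p_n + h·k1); p_{n+1} = p_n + (h/2)·(k1 + k2).
s=0.200000, p=1.700000:
  k1 = f(0.200000, 1.700000) = -1.076800
  k2 = f(0.650000, 1.215440) = -0.729984
  p ← 1.700000 + (0.45/2)·(-1.076800 + (-0.729984)) = 1.293474
s=0.650000, p=1.293474:
  k1 = f(0.650000, 1.293474) = -0.755735
  k2 = f(1.100000, 0.953393) = -0.524328
  p ← 1.293474 + (0.45/2)·(-0.755735 + (-0.524328)) = 1.005459
p(1.1) ≈ 1.0055

1.0055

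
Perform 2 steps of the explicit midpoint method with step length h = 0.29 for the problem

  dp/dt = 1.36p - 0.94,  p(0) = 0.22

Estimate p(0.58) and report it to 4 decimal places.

Midpoint: k1 = f(t_n, p_n); k2 = f(t_n + h/2, p_n + (h/2)·k1); p_{n+1} = p_n + h·k2.
t=0.000000, p=0.220000:
  k1 = f(0.000000, 0.220000) = -0.640800
  k2 = f(0.145000, 0.127084) = -0.767166
  p ← 0.220000 + 0.29·(-0.767166) = -0.002478
t=0.290000, p=-0.002478:
  k1 = f(0.290000, -0.002478) = -0.943370
  k2 = f(0.435000, -0.139267) = -1.129403
  p ← -0.002478 + 0.29·(-1.129403) = -0.330005
p(0.58) ≈ -0.3300

-0.3300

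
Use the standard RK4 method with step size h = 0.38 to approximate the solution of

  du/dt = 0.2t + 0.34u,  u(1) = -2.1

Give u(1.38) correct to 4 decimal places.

-2.2934

RK4: k1 = f(t_n, u_n); k2 = f(t_n + h/2, u_n + (h/2)·k1); k3 = f(t_n + h/2, u_n + (h/2)·k2); k4 = f(t_n + h, u_n + h·k3); u_{n+1} = u_n + (h/6)·(k1 + 2k2 + 2k3 + k4).
t=1.000000, u=-2.100000:
  k1 = f(1.000000, -2.100000) = -0.514000
  k2 = f(1.190000, -2.197660) = -0.509204
  k3 = f(1.190000, -2.196749) = -0.508895
  k4 = f(1.380000, -2.293380) = -0.503749
  u ← -2.100000 + (0.38/6)·(k1 + 2k2 + 2k3 + k4) = -2.293417
u(1.38) ≈ -2.2934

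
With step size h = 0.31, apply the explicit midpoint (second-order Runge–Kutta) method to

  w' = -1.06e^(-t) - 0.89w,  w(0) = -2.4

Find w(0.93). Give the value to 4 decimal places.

-1.4587

Midpoint: k1 = f(t_n, w_n); k2 = f(t_n + h/2, w_n + (h/2)·k1); w_{n+1} = w_n + h·k2.
t=0.000000, w=-2.400000:
  k1 = f(0.000000, -2.400000) = 1.076000
  k2 = f(0.155000, -2.233220) = 1.079766
  w ← -2.400000 + 0.31·1.079766 = -2.065273
t=0.310000, w=-2.065273:
  k1 = f(0.310000, -2.065273) = 1.060639
  k2 = f(0.465000, -1.900874) = 1.025954
  w ← -2.065273 + 0.31·1.025954 = -1.747227
t=0.620000, w=-1.747227:
  k1 = f(0.620000, -1.747227) = 0.984811
  k2 = f(0.775000, -1.594581) = 0.930831
  w ← -1.747227 + 0.31·0.930831 = -1.458669
w(0.93) ≈ -1.4587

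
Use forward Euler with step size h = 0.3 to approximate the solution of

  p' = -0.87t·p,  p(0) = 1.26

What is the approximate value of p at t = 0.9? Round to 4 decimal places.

Euler: p_{n+1} = p_n + h·f(t_n, p_n).
t=0.000000, p=1.260000: f=0.000000 → p ← 1.260000 + 0.3·0.000000 = 1.260000
t=0.300000, p=1.260000: f=-0.328860 → p ← 1.260000 + 0.3·(-0.328860) = 1.161342
t=0.600000, p=1.161342: f=-0.606221 → p ← 1.161342 + 0.3·(-0.606221) = 0.979476
p(0.9) ≈ 0.9795

0.9795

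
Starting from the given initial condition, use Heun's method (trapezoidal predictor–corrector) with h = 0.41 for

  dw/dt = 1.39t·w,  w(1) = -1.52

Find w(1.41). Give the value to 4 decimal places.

Heun: k1 = f(t_n, w_n); k2 = f(t_n + h, w_n + h·k1); w_{n+1} = w_n + (h/2)·(k1 + k2).
t=1.000000, w=-1.520000:
  k1 = f(1.000000, -1.520000) = -2.112800
  k2 = f(1.410000, -2.386248) = -4.676807
  w ← -1.520000 + (0.41/2)·(-2.112800 + (-4.676807)) = -2.911870
w(1.41) ≈ -2.9119

-2.9119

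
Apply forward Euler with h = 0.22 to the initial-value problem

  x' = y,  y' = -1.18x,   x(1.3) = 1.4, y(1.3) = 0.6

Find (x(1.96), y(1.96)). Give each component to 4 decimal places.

1.5486, -0.5724

Euler on (x,y): x_{n+1} = x_n + h·x', y_{n+1} = y_n + h·y'.
1.300000: (1.400000, 0.600000); f=(0.600000, -1.652000) → (1.532000, 0.236560)
1.520000: (1.532000, 0.236560); f=(0.236560, -1.807760) → (1.584043, -0.161147)
1.740000: (1.584043, -0.161147); f=(-0.161147, -1.869171) → (1.548591, -0.572365)
(x(1.96), y(1.96)) ≈ (1.5486, -0.5724)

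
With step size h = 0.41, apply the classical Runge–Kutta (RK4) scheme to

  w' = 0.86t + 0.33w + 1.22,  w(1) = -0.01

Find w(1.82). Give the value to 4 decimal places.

RK4: k1 = f(t_n, w_n); k2 = f(t_n + h/2, w_n + (h/2)·k1); k3 = f(t_n + h/2, w_n + (h/2)·k2); k4 = f(t_n + h, w_n + h·k3); w_{n+1} = w_n + (h/6)·(k1 + 2k2 + 2k3 + k4).
t=1.000000, w=-0.010000:
  k1 = f(1.000000, -0.010000) = 2.076700
  k2 = f(1.205000, 0.415723) = 2.393489
  k3 = f(1.205000, 0.480665) = 2.414920
  k4 = f(1.410000, 0.980117) = 2.756039
  w ← -0.010000 + (0.41/6)·(k1 + 2k2 + 2k3 + k4) = 0.977386
t=1.410000, w=0.977386:
  k1 = f(1.410000, 0.977386) = 2.755137
  k2 = f(1.615000, 1.542189) = 3.117823
  k3 = f(1.615000, 1.616540) = 3.142358
  k4 = f(1.820000, 2.265753) = 3.532899
  w ← 0.977386 + (0.41/6)·(k1 + 2k2 + 2k3 + k4) = 2.262627
w(1.82) ≈ 2.2626

2.2626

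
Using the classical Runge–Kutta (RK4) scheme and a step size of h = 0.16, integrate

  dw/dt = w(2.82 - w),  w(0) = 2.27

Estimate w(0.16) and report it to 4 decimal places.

RK4: k1 = f(t_n, w_n); k2 = f(t_n + h/2, w_n + (h/2)·k1); k3 = f(t_n + h/2, w_n + (h/2)·k2); k4 = f(t_n + h, w_n + h·k3); w_{n+1} = w_n + (h/6)·(k1 + 2k2 + 2k3 + k4).
t=0.000000, w=2.270000:
  k1 = f(0.000000, 2.270000) = 1.248500
  k2 = f(0.080000, 2.369880) = 1.066730
  k3 = f(0.080000, 2.355338) = 1.094435
  k4 = f(0.160000, 2.445110) = 0.916648
  w ← 2.270000 + (0.16/6)·(k1 + 2k2 + 2k3 + k4) = 2.442999
w(0.16) ≈ 2.4430

2.4430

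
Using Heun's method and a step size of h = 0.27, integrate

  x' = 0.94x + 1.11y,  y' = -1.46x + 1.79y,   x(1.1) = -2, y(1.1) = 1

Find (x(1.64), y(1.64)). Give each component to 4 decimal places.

-1.4329, 5.1400

Heun on (x,y): k1 = f(t_n, state_n); k2 = f(t_n + h, state_n + h·k1); state_{n+1} = state_n + (h/2)·(k1 + k2).
1.100000: (-2.000000, 1.000000)
  k1 = (-0.770000, 4.710000)
  predictor → (-2.207900, 2.271700)
  k2 = (0.446161, 7.289877)
  → (-2.043718, 2.619983)
1.370000: (-2.043718, 2.619983)
  k1 = (0.987086, 7.673599)
  predictor → (-1.777205, 4.691855)
  k2 = (3.537387, 10.993140)
  → (-1.432914, 5.139993)
(x(1.64), y(1.64)) ≈ (-1.4329, 5.1400)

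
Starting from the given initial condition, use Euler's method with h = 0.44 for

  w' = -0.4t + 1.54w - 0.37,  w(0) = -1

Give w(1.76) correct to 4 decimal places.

Euler: w_{n+1} = w_n + h·f(t_n, w_n).
t=0.000000, w=-1.000000: f=-1.910000 → w ← -1.000000 + 0.44·(-1.910000) = -1.840400
t=0.440000, w=-1.840400: f=-3.380216 → w ← -1.840400 + 0.44·(-3.380216) = -3.327695
t=0.880000, w=-3.327695: f=-5.846650 → w ← -3.327695 + 0.44·(-5.846650) = -5.900221
t=1.320000, w=-5.900221: f=-9.984341 → w ← -5.900221 + 0.44·(-9.984341) = -10.293331
w(1.76) ≈ -10.2933

-10.2933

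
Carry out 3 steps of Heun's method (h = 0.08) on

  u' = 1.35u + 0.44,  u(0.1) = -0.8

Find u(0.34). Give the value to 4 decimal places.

-0.9810

Heun: k1 = f(x_n, u_n); k2 = f(x_n + h, u_n + h·k1); u_{n+1} = u_n + (h/2)·(k1 + k2).
x=0.100000, u=-0.800000:
  k1 = f(0.100000, -0.800000) = -0.640000
  k2 = f(0.180000, -0.851200) = -0.709120
  u ← -0.800000 + (0.08/2)·(-0.640000 + (-0.709120)) = -0.853965
x=0.180000, u=-0.853965:
  k1 = f(0.180000, -0.853965) = -0.712852
  k2 = f(0.260000, -0.910993) = -0.789841
  u ← -0.853965 + (0.08/2)·(-0.712852 + (-0.789841)) = -0.914073
x=0.260000, u=-0.914073:
  k1 = f(0.260000, -0.914073) = -0.793998
  k2 = f(0.340000, -0.977592) = -0.879750
  u ← -0.914073 + (0.08/2)·(-0.793998 + (-0.879750)) = -0.981022
u(0.34) ≈ -0.9810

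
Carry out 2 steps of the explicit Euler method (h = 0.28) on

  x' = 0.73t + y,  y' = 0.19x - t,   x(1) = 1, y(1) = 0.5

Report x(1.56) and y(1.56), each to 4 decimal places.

Euler on (x,y): x_{n+1} = x_n + h·x', y_{n+1} = y_n + h·y'.
1.000000: (1.000000, 0.500000); f=(1.230000, -0.810000) → (1.344400, 0.273200)
1.280000: (1.344400, 0.273200); f=(1.207600, -1.024564) → (1.682528, -0.013678)
(x(1.56), y(1.56)) ≈ (1.6825, -0.0137)

1.6825, -0.0137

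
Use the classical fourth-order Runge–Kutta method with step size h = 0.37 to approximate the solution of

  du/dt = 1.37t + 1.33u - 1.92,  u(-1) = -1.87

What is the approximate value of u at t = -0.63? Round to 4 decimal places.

RK4: k1 = f(t_n, u_n); k2 = f(t_n + h/2, u_n + (h/2)·k1); k3 = f(t_n + h/2, u_n + (h/2)·k2); k4 = f(t_n + h, u_n + h·k3); u_{n+1} = u_n + (h/6)·(k1 + 2k2 + 2k3 + k4).
t=-1.000000, u=-1.870000:
  k1 = f(-1.000000, -1.870000) = -5.777100
  k2 = f(-0.815000, -2.938764) = -6.945105
  k3 = f(-0.815000, -3.154845) = -7.232493
  k4 = f(-0.630000, -4.546022) = -8.829310
  u ← -1.870000 + (0.37/6)·(k1 + 2k2 + 2k3 + k4) = -4.519299
u(-0.63) ≈ -4.5193

-4.5193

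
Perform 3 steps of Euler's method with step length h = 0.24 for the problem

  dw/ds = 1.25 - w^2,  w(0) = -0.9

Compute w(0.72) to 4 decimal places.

-0.4460

Euler: w_{n+1} = w_n + h·f(s_n, w_n).
s=0.000000, w=-0.900000: f=0.440000 → w ← -0.900000 + 0.24·0.440000 = -0.794400
s=0.240000, w=-0.794400: f=0.618929 → w ← -0.794400 + 0.24·0.618929 = -0.645857
s=0.480000, w=-0.645857: f=0.832869 → w ← -0.645857 + 0.24·0.832869 = -0.445969
w(0.72) ≈ -0.4460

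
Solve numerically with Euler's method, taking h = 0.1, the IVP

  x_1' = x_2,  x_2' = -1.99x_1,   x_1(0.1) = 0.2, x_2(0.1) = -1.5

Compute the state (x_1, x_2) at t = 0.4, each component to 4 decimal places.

Euler on (x_1,x_2): x_1_{n+1} = x_1_n + h·x_1', x_2_{n+1} = x_2_n + h·x_2'.
0.100000: (0.200000, -1.500000); f=(-1.500000, -0.398000) → (0.050000, -1.539800)
0.200000: (0.050000, -1.539800); f=(-1.539800, -0.099500) → (-0.103980, -1.549750)
0.300000: (-0.103980, -1.549750); f=(-1.549750, 0.206920) → (-0.258955, -1.529058)
(x_1(0.4), x_2(0.4)) ≈ (-0.2590, -1.5291)

-0.2590, -1.5291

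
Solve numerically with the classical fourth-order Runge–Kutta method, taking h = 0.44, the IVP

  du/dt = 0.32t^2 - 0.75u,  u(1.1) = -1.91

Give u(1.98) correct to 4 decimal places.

RK4: k1 = f(t_n, u_n); k2 = f(t_n + h/2, u_n + (h/2)·k1); k3 = f(t_n + h/2, u_n + (h/2)·k2); k4 = f(t_n + h, u_n + h·k3); u_{n+1} = u_n + (h/6)·(k1 + 2k2 + 2k3 + k4).
t=1.100000, u=-1.910000:
  k1 = f(1.100000, -1.910000) = 1.819700
  k2 = f(1.320000, -1.509666) = 1.689817
  k3 = f(1.320000, -1.538240) = 1.711248
  k4 = f(1.540000, -1.157051) = 1.626700
  u ← -1.910000 + (0.44/6)·(k1 + 2k2 + 2k3 + k4) = -1.158441
t=1.540000, u=-1.158441:
  k1 = f(1.540000, -1.158441) = 1.627743
  k2 = f(1.760000, -0.800338) = 1.591485
  k3 = f(1.760000, -0.808314) = 1.597468
  k4 = f(1.980000, -0.455555) = 1.596194
  u ← -1.158441 + (0.44/6)·(k1 + 2k2 + 2k3 + k4) = -0.454306
u(1.98) ≈ -0.4543

-0.4543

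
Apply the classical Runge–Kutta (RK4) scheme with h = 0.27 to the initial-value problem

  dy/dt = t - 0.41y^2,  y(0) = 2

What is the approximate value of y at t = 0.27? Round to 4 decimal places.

1.6697

RK4: k1 = f(t_n, y_n); k2 = f(t_n + h/2, y_n + (h/2)·k1); k3 = f(t_n + h/2, y_n + (h/2)·k2); k4 = f(t_n + h, y_n + h·k3); y_{n+1} = y_n + (h/6)·(k1 + 2k2 + 2k3 + k4).
t=0.000000, y=2.000000:
  k1 = f(0.000000, 2.000000) = -1.640000
  k2 = f(0.135000, 1.778600) = -1.162001
  k3 = f(0.135000, 1.843130) = -1.257822
  k4 = f(0.270000, 1.660388) = -0.860324
  y ← 2.000000 + (0.27/6)·(k1 + 2k2 + 2k3 + k4) = 1.669701
y(0.27) ≈ 1.6697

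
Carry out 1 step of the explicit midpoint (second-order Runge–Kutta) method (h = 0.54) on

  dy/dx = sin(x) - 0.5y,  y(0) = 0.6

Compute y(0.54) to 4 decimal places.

Midpoint: k1 = f(x_n, y_n); k2 = f(x_n + h/2, y_n + (h/2)·k1); y_{n+1} = y_n + h·k2.
x=0.000000, y=0.600000:
  k1 = f(0.000000, 0.600000) = -0.300000
  k2 = f(0.270000, 0.519000) = 0.007231
  y ← 0.600000 + 0.54·0.007231 = 0.603905
y(0.54) ≈ 0.6039

0.6039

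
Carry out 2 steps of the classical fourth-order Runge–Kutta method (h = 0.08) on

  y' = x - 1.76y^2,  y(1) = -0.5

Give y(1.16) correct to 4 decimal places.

RK4: k1 = f(x_n, y_n); k2 = f(x_n + h/2, y_n + (h/2)·k1); k3 = f(x_n + h/2, y_n + (h/2)·k2); k4 = f(x_n + h, y_n + h·k3); y_{n+1} = y_n + (h/6)·(k1 + 2k2 + 2k3 + k4).
x=1.000000, y=-0.500000:
  k1 = f(1.000000, -0.500000) = 0.560000
  k2 = f(1.040000, -0.477600) = 0.638541
  k3 = f(1.040000, -0.474458) = 0.643805
  k4 = f(1.080000, -0.448496) = 0.725979
  y ← -0.500000 + (0.08/6)·(k1 + 2k2 + 2k3 + k4) = -0.448658
x=1.080000, y=-0.448658:
  k1 = f(1.080000, -0.448658) = 0.725723
  k2 = f(1.120000, -0.419629) = 0.810085
  k3 = f(1.120000, -0.416254) = 0.815049
  k4 = f(1.160000, -0.383454) = 0.901215
  y ← -0.448658 + (0.08/6)·(k1 + 2k2 + 2k3 + k4) = -0.383628
y(1.16) ≈ -0.3836

-0.3836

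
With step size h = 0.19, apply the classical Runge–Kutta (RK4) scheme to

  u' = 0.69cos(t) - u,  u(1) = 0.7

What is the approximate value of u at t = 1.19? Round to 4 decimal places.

RK4: k1 = f(t_n, u_n); k2 = f(t_n + h/2, u_n + (h/2)·k1); k3 = f(t_n + h/2, u_n + (h/2)·k2); k4 = f(t_n + h, u_n + h·k3); u_{n+1} = u_n + (h/6)·(k1 + 2k2 + 2k3 + k4).
t=1.000000, u=0.700000:
  k1 = f(1.000000, 0.700000) = -0.327191
  k2 = f(1.095000, 0.668917) = -0.352865
  k3 = f(1.095000, 0.666478) = -0.350426
  k4 = f(1.190000, 0.633419) = -0.376974
  u ← 0.700000 + (0.19/6)·(k1 + 2k2 + 2k3 + k4) = 0.633160
u(1.19) ≈ 0.6332

0.6332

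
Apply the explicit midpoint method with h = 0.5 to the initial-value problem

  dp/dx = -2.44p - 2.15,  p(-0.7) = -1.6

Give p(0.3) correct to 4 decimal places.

-1.0787

Midpoint: k1 = f(x_n, p_n); k2 = f(x_n + h/2, p_n + (h/2)·k1); p_{n+1} = p_n + h·k2.
x=-0.700000, p=-1.600000:
  k1 = f(-0.700000, -1.600000) = 1.754000
  k2 = f(-0.450000, -1.161500) = 0.684060
  p ← -1.600000 + 0.5·0.684060 = -1.257970
x=-0.200000, p=-1.257970:
  k1 = f(-0.200000, -1.257970) = 0.919447
  k2 = f(0.050000, -1.028108) = 0.358584
  p ← -1.257970 + 0.5·0.358584 = -1.078678
p(0.3) ≈ -1.0787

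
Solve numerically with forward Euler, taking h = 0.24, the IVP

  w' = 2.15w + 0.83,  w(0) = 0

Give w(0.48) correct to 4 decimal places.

Euler: w_{n+1} = w_n + h·f(t_n, w_n).
t=0.000000, w=0.000000: f=0.830000 → w ← 0.000000 + 0.24·0.830000 = 0.199200
t=0.240000, w=0.199200: f=1.258280 → w ← 0.199200 + 0.24·1.258280 = 0.501187
w(0.48) ≈ 0.5012

0.5012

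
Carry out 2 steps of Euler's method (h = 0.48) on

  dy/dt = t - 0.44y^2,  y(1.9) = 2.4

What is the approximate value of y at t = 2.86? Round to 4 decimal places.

2.3105

Euler: y_{n+1} = y_n + h·f(t_n, y_n).
t=1.900000, y=2.400000: f=-0.634400 → y ← 2.400000 + 0.48·(-0.634400) = 2.095488
t=2.380000, y=2.095488: f=0.447929 → y ← 2.095488 + 0.48·0.447929 = 2.310494
y(2.86) ≈ 2.3105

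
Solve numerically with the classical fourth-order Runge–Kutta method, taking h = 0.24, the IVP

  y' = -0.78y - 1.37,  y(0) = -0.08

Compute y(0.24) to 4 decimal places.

-0.3662

RK4: k1 = f(x_n, y_n); k2 = f(x_n + h/2, y_n + (h/2)·k1); k3 = f(x_n + h/2, y_n + (h/2)·k2); k4 = f(x_n + h, y_n + h·k3); y_{n+1} = y_n + (h/6)·(k1 + 2k2 + 2k3 + k4).
x=0.000000, y=-0.080000:
  k1 = f(0.000000, -0.080000) = -1.307600
  k2 = f(0.120000, -0.236912) = -1.185209
  k3 = f(0.120000, -0.222225) = -1.196664
  k4 = f(0.240000, -0.367199) = -1.083584
  y ← -0.080000 + (0.24/6)·(k1 + 2k2 + 2k3 + k4) = -0.366197
y(0.24) ≈ -0.3662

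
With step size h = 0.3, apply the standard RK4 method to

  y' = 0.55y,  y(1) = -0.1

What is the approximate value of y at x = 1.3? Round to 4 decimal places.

RK4: k1 = f(x_n, y_n); k2 = f(x_n + h/2, y_n + (h/2)·k1); k3 = f(x_n + h/2, y_n + (h/2)·k2); k4 = f(x_n + h, y_n + h·k3); y_{n+1} = y_n + (h/6)·(k1 + 2k2 + 2k3 + k4).
x=1.000000, y=-0.100000:
  k1 = f(1.000000, -0.100000) = -0.055000
  k2 = f(1.150000, -0.108250) = -0.059538
  k3 = f(1.150000, -0.108931) = -0.059912
  k4 = f(1.300000, -0.117974) = -0.064885
  y ← -0.100000 + (0.3/6)·(k1 + 2k2 + 2k3 + k4) = -0.117939
y(1.3) ≈ -0.1179

-0.1179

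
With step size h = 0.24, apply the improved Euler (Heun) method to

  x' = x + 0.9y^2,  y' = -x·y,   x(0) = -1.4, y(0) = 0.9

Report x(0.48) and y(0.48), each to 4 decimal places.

-1.3730, 1.8258

Heun on (x,y): k1 = f(s_n, state_n); k2 = f(s_n + h, state_n + h·k1); state_{n+1} = state_n + (h/2)·(k1 + k2).
0.000000: (-1.400000, 0.900000)
  k1 = (-0.671000, 1.260000)
  predictor → (-1.561040, 1.202400)
  k2 = (-0.259851, 1.876994)
  → (-1.511702, 1.276439)
0.240000: (-1.511702, 1.276439)
  k1 = (-0.045334, 1.929596)
  predictor → (-1.522582, 1.739542)
  k2 = (1.200825, 2.648597)
  → (-1.373043, 1.825822)
(x(0.48), y(0.48)) ≈ (-1.3730, 1.8258)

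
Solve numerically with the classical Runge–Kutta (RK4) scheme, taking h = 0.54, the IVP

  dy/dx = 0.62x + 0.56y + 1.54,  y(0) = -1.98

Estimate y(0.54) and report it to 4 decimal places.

RK4: k1 = f(x_n, y_n); k2 = f(x_n + h/2, y_n + (h/2)·k1); k3 = f(x_n + h/2, y_n + (h/2)·k2); k4 = f(x_n + h, y_n + h·k3); y_{n+1} = y_n + (h/6)·(k1 + 2k2 + 2k3 + k4).
x=0.000000, y=-1.980000:
  k1 = f(0.000000, -1.980000) = 0.431200
  k2 = f(0.270000, -1.863576) = 0.663797
  k3 = f(0.270000, -1.800775) = 0.698966
  k4 = f(0.540000, -1.602558) = 0.977367
  y ← -1.980000 + (0.54/6)·(k1 + 2k2 + 2k3 + k4) = -1.607931
y(0.54) ≈ -1.6079

-1.6079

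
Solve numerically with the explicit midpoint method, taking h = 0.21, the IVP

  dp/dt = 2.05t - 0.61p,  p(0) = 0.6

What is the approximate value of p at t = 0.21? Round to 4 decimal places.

0.5733

Midpoint: k1 = f(t_n, p_n); k2 = f(t_n + h/2, p_n + (h/2)·k1); p_{n+1} = p_n + h·k2.
t=0.000000, p=0.600000:
  k1 = f(0.000000, 0.600000) = -0.366000
  k2 = f(0.105000, 0.561570) = -0.127308
  p ← 0.600000 + 0.21·(-0.127308) = 0.573265
p(0.21) ≈ 0.5733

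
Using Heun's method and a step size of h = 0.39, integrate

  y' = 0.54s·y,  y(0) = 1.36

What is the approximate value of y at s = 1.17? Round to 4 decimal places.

Heun: k1 = f(s_n, y_n); k2 = f(s_n + h, y_n + h·k1); y_{n+1} = y_n + (h/2)·(k1 + k2).
s=0.000000, y=1.360000:
  k1 = f(0.000000, 1.360000) = 0.000000
  k2 = f(0.390000, 1.360000) = 0.286416
  y ← 1.360000 + (0.39/2)·(0.000000 + 0.286416) = 1.415851
s=0.390000, y=1.415851:
  k1 = f(0.390000, 1.415851) = 0.298178
  k2 = f(0.780000, 1.532141) = 0.645338
  y ← 1.415851 + (0.39/2)·(0.298178 + 0.645338) = 1.599837
s=0.780000, y=1.599837:
  k1 = f(0.780000, 1.599837) = 0.673851
  k2 = f(1.170000, 1.862639) = 1.176815
  y ← 1.599837 + (0.39/2)·(0.673851 + 1.176815) = 1.960717
y(1.17) ≈ 1.9607

1.9607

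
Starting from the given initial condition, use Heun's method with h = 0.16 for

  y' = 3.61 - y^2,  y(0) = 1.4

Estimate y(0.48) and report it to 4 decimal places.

Heun: k1 = f(t_n, y_n); k2 = f(t_n + h, y_n + h·k1); y_{n+1} = y_n + (h/2)·(k1 + k2).
t=0.000000, y=1.400000:
  k1 = f(0.000000, 1.400000) = 1.650000
  k2 = f(0.160000, 1.664000) = 0.841104
  y ← 1.400000 + (0.16/2)·(1.650000 + 0.841104) = 1.599288
t=0.160000, y=1.599288:
  k1 = f(0.160000, 1.599288) = 1.052277
  k2 = f(0.320000, 1.767653) = 0.485404
  y ← 1.599288 + (0.16/2)·(1.052277 + 0.485404) = 1.722303
t=0.320000, y=1.722303:
  k1 = f(0.320000, 1.722303) = 0.643673
  k2 = f(0.480000, 1.825290) = 0.278315
  y ← 1.722303 + (0.16/2)·(0.643673 + 0.278315) = 1.796062
y(0.48) ≈ 1.7961

1.7961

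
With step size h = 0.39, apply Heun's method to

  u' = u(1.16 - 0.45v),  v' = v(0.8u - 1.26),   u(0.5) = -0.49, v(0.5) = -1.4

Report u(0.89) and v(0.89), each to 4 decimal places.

-0.8856, -0.7620

Heun on (u,v): k1 = f(t_n, state_n); k2 = f(t_n + h, state_n + h·k1); state_{n+1} = state_n + (h/2)·(k1 + k2).
0.500000: (-0.490000, -1.400000)
  k1 = (-0.877100, 2.312800)
  predictor → (-0.832069, -0.498008)
  k2 = (-1.151670, 0.958992)
  → (-0.885610, -0.762001)
(u(0.89), v(0.89)) ≈ (-0.8856, -0.7620)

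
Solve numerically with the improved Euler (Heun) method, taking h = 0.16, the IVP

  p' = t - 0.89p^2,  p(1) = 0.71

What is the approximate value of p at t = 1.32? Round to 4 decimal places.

0.8971

Heun: k1 = f(t_n, p_n); k2 = f(t_n + h, p_n + h·k1); p_{n+1} = p_n + (h/2)·(k1 + k2).
t=1.000000, p=0.710000:
  k1 = f(1.000000, 0.710000) = 0.551351
  k2 = f(1.160000, 0.798216) = 0.592937
  p ← 0.710000 + (0.16/2)·(0.551351 + 0.592937) = 0.801543
t=1.160000, p=0.801543:
  k1 = f(1.160000, 0.801543) = 0.588201
  k2 = f(1.320000, 0.895655) = 0.606044
  p ← 0.801543 + (0.16/2)·(0.588201 + 0.606044) = 0.897083
p(1.32) ≈ 0.8971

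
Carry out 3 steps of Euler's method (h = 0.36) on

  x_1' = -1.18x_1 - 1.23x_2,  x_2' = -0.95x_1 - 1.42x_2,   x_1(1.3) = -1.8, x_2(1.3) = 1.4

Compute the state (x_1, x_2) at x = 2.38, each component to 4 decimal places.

-1.4108, 1.1098

Euler on (x_1,x_2): x_1_{n+1} = x_1_n + h·x_1', x_2_{n+1} = x_2_n + h·x_2'.
1.300000: (-1.800000, 1.400000); f=(0.402000, -0.278000) → (-1.655280, 1.299920)
1.660000: (-1.655280, 1.299920); f=(0.354329, -0.273370) → (-1.527722, 1.201507)
2.020000: (-1.527722, 1.201507); f=(0.324858, -0.254804) → (-1.410773, 1.109777)
(x_1(2.38), x_2(2.38)) ≈ (-1.4108, 1.1098)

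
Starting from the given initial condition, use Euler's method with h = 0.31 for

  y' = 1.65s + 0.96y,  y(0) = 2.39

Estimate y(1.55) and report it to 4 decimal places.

Euler: y_{n+1} = y_n + h·f(s_n, y_n).
s=0.000000, y=2.390000: f=2.294400 → y ← 2.390000 + 0.31·2.294400 = 3.101264
s=0.310000, y=3.101264: f=3.488713 → y ← 3.101264 + 0.31·3.488713 = 4.182765
s=0.620000, y=4.182765: f=5.038455 → y ← 4.182765 + 0.31·5.038455 = 5.744686
s=0.930000, y=5.744686: f=7.049399 → y ← 5.744686 + 0.31·7.049399 = 7.930000
s=1.240000, y=7.930000: f=9.658800 → y ← 7.930000 + 0.31·9.658800 = 10.924228
y(1.55) ≈ 10.9242

10.9242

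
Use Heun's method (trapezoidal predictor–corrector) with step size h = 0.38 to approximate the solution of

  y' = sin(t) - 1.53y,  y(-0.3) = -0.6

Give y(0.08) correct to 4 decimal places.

Heun: k1 = f(t_n, y_n); k2 = f(t_n + h, y_n + h·k1); y_{n+1} = y_n + (h/2)·(k1 + k2).
t=-0.300000, y=-0.600000:
  k1 = f(-0.300000, -0.600000) = 0.622480
  k2 = f(0.080000, -0.363458) = 0.636005
  y ← -0.600000 + (0.38/2)·(0.622480 + 0.636005) = -0.360888
y(0.08) ≈ -0.3609

-0.3609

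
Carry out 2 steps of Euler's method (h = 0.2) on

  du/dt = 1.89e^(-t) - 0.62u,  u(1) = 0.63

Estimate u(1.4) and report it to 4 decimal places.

0.7191

Euler: u_{n+1} = u_n + h·f(t_n, u_n).
t=1.000000, u=0.630000: f=0.304692 → u ← 0.630000 + 0.2·0.304692 = 0.690938
t=1.200000, u=0.690938: f=0.140875 → u ← 0.690938 + 0.2·0.140875 = 0.719113
u(1.4) ≈ 0.7191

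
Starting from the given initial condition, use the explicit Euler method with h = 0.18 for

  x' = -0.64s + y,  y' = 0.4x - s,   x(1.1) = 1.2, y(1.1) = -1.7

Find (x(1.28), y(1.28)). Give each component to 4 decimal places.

Euler on (x,y): x_{n+1} = x_n + h·x', y_{n+1} = y_n + h·y'.
1.100000: (1.200000, -1.700000); f=(-2.404000, -0.620000) → (0.767280, -1.811600)
(x(1.28), y(1.28)) ≈ (0.7673, -1.8116)

0.7673, -1.8116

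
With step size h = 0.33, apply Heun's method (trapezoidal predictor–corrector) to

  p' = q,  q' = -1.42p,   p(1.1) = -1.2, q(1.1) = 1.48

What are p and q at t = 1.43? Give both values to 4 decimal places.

-0.6188, 1.9279

Heun on (p,q): k1 = f(t_n, state_n); k2 = f(t_n + h, state_n + h·k1); state_{n+1} = state_n + (h/2)·(k1 + k2).
1.100000: (-1.200000, 1.480000)
  k1 = (1.480000, 1.704000)
  predictor → (-0.711600, 2.042320)
  k2 = (2.042320, 1.010472)
  → (-0.618817, 1.927888)
(p(1.43), q(1.43)) ≈ (-0.6188, 1.9279)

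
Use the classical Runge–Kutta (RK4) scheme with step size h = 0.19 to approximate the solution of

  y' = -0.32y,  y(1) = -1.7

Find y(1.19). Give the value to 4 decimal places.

RK4: k1 = f(t_n, y_n); k2 = f(t_n + h/2, y_n + (h/2)·k1); k3 = f(t_n + h/2, y_n + (h/2)·k2); k4 = f(t_n + h, y_n + h·k3); y_{n+1} = y_n + (h/6)·(k1 + 2k2 + 2k3 + k4).
t=1.000000, y=-1.700000:
  k1 = f(1.000000, -1.700000) = 0.544000
  k2 = f(1.095000, -1.648320) = 0.527462
  k3 = f(1.095000, -1.649891) = 0.527965
  k4 = f(1.190000, -1.599687) = 0.511900
  y ← -1.700000 + (0.19/6)·(k1 + 2k2 + 2k3 + k4) = -1.599719
y(1.19) ≈ -1.5997

-1.5997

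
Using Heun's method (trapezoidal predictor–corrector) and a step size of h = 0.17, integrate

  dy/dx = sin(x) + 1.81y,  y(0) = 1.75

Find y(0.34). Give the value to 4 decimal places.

Heun: k1 = f(x_n, y_n); k2 = f(x_n + h, y_n + h·k1); y_{n+1} = y_n + (h/2)·(k1 + k2).
x=0.000000, y=1.750000:
  k1 = f(0.000000, 1.750000) = 3.167500
  k2 = f(0.170000, 2.288475) = 4.311322
  y ← 1.750000 + (0.17/2)·(3.167500 + 4.311322) = 2.385700
x=0.170000, y=2.385700:
  k1 = f(0.170000, 2.385700) = 4.487299
  k2 = f(0.340000, 3.148541) = 6.032346
  y ← 2.385700 + (0.17/2)·(4.487299 + 6.032346) = 3.279870
y(0.34) ≈ 3.2799

3.2799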